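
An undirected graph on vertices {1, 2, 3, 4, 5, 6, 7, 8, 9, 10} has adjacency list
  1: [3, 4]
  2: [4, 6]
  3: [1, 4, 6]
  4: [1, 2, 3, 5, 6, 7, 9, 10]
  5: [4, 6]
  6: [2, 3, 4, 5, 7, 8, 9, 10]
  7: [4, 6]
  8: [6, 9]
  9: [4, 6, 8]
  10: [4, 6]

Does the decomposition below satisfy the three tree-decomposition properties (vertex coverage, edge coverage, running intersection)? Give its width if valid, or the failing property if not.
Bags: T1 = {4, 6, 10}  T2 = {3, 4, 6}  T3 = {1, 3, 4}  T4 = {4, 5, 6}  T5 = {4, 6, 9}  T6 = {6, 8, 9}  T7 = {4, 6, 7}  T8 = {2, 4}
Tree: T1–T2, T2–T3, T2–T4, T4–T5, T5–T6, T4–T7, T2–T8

No — edge (6,2) lies in no bag.

A tree decomposition must satisfy three properties: every vertex lies in some bag; for every edge, both endpoints lie together in some bag; and for every vertex, the bags containing it form a connected subtree. Here edge (6,2) lies in no bag, so the decomposition is invalid.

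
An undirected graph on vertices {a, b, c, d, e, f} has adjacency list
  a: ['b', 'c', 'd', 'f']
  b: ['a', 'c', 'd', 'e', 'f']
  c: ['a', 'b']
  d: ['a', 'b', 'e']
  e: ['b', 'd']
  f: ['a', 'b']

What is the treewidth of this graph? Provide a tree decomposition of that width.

Every bag has size at most 3, so the width is 3 − 1 = 2 and tw(G) ≤ 2. On the other hand G contains the 3-clique {b, d, e}. A clique must lie in a single bag of any decomposition, so no decomposition can have width below 2. Hence tw(G) = 2 exactly.

Treewidth 2.
Bags: B1 = {a, b, c}  B2 = {a, b, f}  B3 = {a, b, d}  B4 = {b, d, e}
Tree: B1–B2, B1–B3, B3–B4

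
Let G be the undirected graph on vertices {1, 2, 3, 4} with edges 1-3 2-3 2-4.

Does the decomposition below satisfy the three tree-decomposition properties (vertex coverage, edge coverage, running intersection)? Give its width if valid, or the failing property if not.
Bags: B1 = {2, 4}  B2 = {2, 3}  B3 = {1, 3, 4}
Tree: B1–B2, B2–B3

No — bags containing vertex 4 are not connected in the tree.

A tree decomposition must satisfy three properties: every vertex lies in some bag; for every edge, both endpoints lie together in some bag; and for every vertex, the bags containing it form a connected subtree. Here bags containing vertex 4 are not connected in the tree, so the decomposition is invalid.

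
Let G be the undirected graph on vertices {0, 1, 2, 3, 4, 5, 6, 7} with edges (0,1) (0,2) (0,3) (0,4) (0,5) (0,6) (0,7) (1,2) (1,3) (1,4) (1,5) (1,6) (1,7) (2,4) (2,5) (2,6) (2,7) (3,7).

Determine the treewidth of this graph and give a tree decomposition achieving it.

Treewidth 3.
One such decomposition:
Bags: B1 = {0, 1, 2, 4}  B2 = {0, 1, 2, 6}  B3 = {0, 1, 2, 7}  B4 = {0, 1, 3, 7}  B5 = {0, 1, 2, 5}
Tree: B1–B2, B1–B3, B3–B4, B3–B5

Each bag holds 4 vertices, so the decomposition has width 3, which upper-bounds the treewidth. For the lower bound, the 4 vertices {0, 1, 2, 4} are pairwise adjacent, and any tree decomposition puts a clique entirely inside one bag — forcing width ≥ 3. Combining the bounds, tw(G) = 3.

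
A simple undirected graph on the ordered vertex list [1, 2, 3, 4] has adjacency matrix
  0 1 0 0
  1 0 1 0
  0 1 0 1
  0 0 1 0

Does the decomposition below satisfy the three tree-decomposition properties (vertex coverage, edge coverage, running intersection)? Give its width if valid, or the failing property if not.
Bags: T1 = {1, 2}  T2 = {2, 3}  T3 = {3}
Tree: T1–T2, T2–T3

No — vertex 4 appears in no bag.

A tree decomposition must satisfy three properties: every vertex lies in some bag; for every edge, both endpoints lie together in some bag; and for every vertex, the bags containing it form a connected subtree. Here vertex 4 appears in no bag, so the decomposition is invalid.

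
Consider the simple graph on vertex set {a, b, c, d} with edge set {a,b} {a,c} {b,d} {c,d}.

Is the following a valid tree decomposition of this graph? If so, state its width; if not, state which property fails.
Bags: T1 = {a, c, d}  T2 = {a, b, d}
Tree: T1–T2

Vertex coverage: the bags together contain {a, b, c, d}, the full vertex set. Edge coverage: each edge of G has both endpoints in at least one bag. Running intersection: for every vertex, the bags containing it form a connected subtree. All three properties hold, so this is a valid tree decomposition of width max|bag| − 1 = 2, and hence tw(G) ≤ 2.

Yes; width 2.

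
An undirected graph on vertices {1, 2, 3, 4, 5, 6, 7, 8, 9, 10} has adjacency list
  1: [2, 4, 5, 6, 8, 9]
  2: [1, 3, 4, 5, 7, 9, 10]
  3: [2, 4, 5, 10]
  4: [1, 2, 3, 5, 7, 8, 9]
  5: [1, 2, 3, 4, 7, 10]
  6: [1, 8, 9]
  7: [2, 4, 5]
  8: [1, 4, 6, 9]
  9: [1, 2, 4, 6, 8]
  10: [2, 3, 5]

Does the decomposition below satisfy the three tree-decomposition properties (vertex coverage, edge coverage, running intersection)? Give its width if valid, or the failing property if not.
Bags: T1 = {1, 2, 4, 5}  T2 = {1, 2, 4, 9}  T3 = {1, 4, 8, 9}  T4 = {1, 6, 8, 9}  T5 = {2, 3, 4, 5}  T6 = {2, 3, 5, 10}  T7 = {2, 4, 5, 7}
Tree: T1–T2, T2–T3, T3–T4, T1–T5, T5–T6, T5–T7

Vertex coverage: the bags together contain {1, 2, 3, 4, 5, 6, 7, 8, 9, 10}, the full vertex set. Edge coverage: each edge of G has both endpoints in at least one bag. Running intersection: for every vertex, the bags containing it form a connected subtree. All three properties hold, so this is a valid tree decomposition of width max|bag| − 1 = 3, and hence tw(G) ≤ 3.

Yes; width 3.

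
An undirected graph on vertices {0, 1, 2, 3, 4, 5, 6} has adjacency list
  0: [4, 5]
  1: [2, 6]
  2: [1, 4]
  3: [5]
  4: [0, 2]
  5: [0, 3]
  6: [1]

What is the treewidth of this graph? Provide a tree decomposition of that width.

Each bag holds 2 vertices, so the decomposition has width 1, which upper-bounds the treewidth. Since G has at least one edge (e.g. 6–1), it is not an edgeless graph, so tw(G) ≥ 1. Combining the bounds, tw(G) = 1.

Treewidth 1.
One optimal decomposition is:
Bags: B1 = {1, 6}  B2 = {1, 2}  B3 = {2, 4}  B4 = {0, 4}  B5 = {0, 5}  B6 = {3, 5}
Tree: B1–B2, B2–B3, B3–B4, B4–B5, B5–B6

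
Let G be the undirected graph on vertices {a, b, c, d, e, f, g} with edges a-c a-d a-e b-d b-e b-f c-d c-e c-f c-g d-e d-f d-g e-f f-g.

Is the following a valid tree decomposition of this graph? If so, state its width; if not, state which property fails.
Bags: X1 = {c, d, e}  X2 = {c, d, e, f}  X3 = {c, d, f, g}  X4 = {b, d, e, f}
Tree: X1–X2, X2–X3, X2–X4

A tree decomposition must satisfy three properties: every vertex lies in some bag; for every edge, both endpoints lie together in some bag; and for every vertex, the bags containing it form a connected subtree. Here vertex a appears in no bag, so the decomposition is invalid.

No — vertex a appears in no bag.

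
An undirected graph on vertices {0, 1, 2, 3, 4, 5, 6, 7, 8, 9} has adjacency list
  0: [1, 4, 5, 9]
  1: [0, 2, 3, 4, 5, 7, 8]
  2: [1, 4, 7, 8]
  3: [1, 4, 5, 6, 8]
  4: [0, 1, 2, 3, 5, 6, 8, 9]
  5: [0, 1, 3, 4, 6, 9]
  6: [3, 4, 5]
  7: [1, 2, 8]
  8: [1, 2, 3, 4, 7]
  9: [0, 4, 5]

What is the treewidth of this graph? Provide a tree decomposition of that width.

Every bag has size at most 4, so the width is 4 − 1 = 3 and tw(G) ≤ 3. Conversely, {0, 1, 4, 5} is a clique of size 4, and the vertices of any clique must share a bag in every tree decomposition; so some bag has ≥ 4 vertices and tw(G) ≥ 3. The upper and lower bounds meet at 3, so that is the treewidth.

Treewidth 3.
One such decomposition:
Bags: B1 = {1, 3, 4, 5}  B2 = {1, 3, 4, 8}  B3 = {3, 4, 5, 6}  B4 = {1, 2, 4, 8}  B5 = {1, 2, 7, 8}  B6 = {0, 1, 4, 5}  B7 = {0, 4, 5, 9}
Tree: B1–B2, B1–B3, B2–B4, B4–B5, B1–B6, B6–B7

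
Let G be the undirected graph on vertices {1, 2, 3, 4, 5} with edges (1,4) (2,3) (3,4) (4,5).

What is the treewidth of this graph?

A width-1 tree decomposition is:
Bags: B1 = {3, 4}  B2 = {4, 5}  B3 = {1, 4}  B4 = {2, 3}
Tree: B1–B2, B1–B3, B1–B4
The largest bag has 2 vertices, giving width 1; this decomposition certifies tw(G) ≤ 1. G has an edge, so its treewidth is at least 1. The upper and lower bounds meet at 1, so that is the treewidth.

1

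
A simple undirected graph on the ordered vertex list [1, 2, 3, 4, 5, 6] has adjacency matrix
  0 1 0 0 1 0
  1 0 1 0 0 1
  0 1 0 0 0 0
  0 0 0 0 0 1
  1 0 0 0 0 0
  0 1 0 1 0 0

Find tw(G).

A width-1 tree decomposition is:
Bags: B1 = {1, 2}  B2 = {2, 6}  B3 = {2, 3}  B4 = {1, 5}  B5 = {4, 6}
Tree: B1–B2, B2–B3, B1–B4, B2–B5
Every bag has size at most 2, so the width is 2 − 1 = 1 and tw(G) ≤ 1. Since G has at least one edge (e.g. 2–1), it is not an edgeless graph, so tw(G) ≥ 1. The upper and lower bounds meet at 1, so that is the treewidth.

1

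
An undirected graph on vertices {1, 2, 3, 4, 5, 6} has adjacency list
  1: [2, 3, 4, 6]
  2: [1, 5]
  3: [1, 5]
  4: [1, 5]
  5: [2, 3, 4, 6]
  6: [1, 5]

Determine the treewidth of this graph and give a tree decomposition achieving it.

Treewidth 2.
One optimal decomposition is:
Bags: B1 = {1, 2, 5}  B2 = {1, 5, 6}  B3 = {1, 4, 5}  B4 = {1, 3, 5}
Tree: B1–B2, B2–B3, B3–B4

Every bag has size at most 3, so the width is 3 − 1 = 2 and tw(G) ≤ 2. The edges 1–2–5–6–1 form a cycle, so G is not a tree and its treewidth is at least 2. Hence tw(G) = 2 exactly.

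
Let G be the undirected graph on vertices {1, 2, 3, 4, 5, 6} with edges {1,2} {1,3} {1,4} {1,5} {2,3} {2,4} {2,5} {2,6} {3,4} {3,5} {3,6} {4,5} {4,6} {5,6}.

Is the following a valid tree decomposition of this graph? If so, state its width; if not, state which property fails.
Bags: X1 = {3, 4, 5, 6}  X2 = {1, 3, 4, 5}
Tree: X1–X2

A tree decomposition must satisfy three properties: every vertex lies in some bag; for every edge, both endpoints lie together in some bag; and for every vertex, the bags containing it form a connected subtree. Here vertex 2 appears in no bag, so the decomposition is invalid.

No — vertex 2 appears in no bag.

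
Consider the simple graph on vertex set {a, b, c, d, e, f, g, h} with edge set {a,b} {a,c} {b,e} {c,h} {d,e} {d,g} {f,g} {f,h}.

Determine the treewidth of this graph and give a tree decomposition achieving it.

Treewidth 2.
One optimal decomposition is:
Bags: B1 = {d, f, g}  B2 = {d, f, h}  B3 = {c, d, h}  B4 = {a, c, d}  B5 = {a, b, d}  B6 = {b, d, e}
Tree: B1–B2, B2–B3, B3–B4, B4–B5, B5–B6

The largest bag has 3 vertices, giving width 2; this decomposition certifies tw(G) ≤ 2. The edges d–g–f–h–c–a–b–e–d form a cycle, so G is not a tree and its treewidth is at least 2. The upper and lower bounds meet at 2, so that is the treewidth.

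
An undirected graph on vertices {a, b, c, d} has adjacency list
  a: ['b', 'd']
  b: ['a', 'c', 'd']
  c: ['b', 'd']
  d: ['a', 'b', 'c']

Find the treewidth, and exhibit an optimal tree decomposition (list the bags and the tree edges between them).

Each bag holds 3 vertices, so the decomposition has width 2, which upper-bounds the treewidth. On the other hand G contains the 3-clique {b, c, d}. A clique must lie in a single bag of any decomposition, so no decomposition can have width below 2. Hence tw(G) = 2 exactly.

Treewidth 2.
Bags: B1 = {b, c, d}  B2 = {a, b, d}
Tree: B1–B2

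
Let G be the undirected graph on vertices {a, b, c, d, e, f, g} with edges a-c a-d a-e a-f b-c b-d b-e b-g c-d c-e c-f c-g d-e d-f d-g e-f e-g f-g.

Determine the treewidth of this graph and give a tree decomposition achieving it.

The largest bag has 5 vertices, giving width 4; this decomposition certifies tw(G) ≤ 4. For the lower bound, the 5 vertices {c, d, e, f, g} are pairwise adjacent, and any tree decomposition puts a clique entirely inside one bag — forcing width ≥ 4. Therefore the treewidth is 4.

Treewidth 4.
One such decomposition:
Bags: B1 = {a, c, d, e, f}  B2 = {c, d, e, f, g}  B3 = {b, c, d, e, g}
Tree: B1–B2, B2–B3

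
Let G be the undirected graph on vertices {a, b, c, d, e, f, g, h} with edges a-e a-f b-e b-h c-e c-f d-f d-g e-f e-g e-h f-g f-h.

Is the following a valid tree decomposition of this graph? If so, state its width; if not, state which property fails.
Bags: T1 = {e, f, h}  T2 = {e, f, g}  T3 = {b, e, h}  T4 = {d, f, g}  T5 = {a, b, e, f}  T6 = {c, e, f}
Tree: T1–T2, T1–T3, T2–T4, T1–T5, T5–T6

A tree decomposition must satisfy three properties: every vertex lies in some bag; for every edge, both endpoints lie together in some bag; and for every vertex, the bags containing it form a connected subtree. Here bags containing vertex b are not connected in the tree, so the decomposition is invalid.

No — bags containing vertex b are not connected in the tree.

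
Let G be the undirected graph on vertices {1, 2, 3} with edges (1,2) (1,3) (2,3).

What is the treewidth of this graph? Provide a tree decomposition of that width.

Treewidth 2.
Bags: B1 = {1, 2, 3}
Tree: (single bag)

A single bag containing all 3 vertices is trivially a valid decomposition of width 2. For the lower bound, the 3 vertices {1, 2, 3} are pairwise adjacent, and any tree decomposition puts a clique entirely inside one bag — forcing width ≥ 2. The upper and lower bounds meet at 2, so that is the treewidth.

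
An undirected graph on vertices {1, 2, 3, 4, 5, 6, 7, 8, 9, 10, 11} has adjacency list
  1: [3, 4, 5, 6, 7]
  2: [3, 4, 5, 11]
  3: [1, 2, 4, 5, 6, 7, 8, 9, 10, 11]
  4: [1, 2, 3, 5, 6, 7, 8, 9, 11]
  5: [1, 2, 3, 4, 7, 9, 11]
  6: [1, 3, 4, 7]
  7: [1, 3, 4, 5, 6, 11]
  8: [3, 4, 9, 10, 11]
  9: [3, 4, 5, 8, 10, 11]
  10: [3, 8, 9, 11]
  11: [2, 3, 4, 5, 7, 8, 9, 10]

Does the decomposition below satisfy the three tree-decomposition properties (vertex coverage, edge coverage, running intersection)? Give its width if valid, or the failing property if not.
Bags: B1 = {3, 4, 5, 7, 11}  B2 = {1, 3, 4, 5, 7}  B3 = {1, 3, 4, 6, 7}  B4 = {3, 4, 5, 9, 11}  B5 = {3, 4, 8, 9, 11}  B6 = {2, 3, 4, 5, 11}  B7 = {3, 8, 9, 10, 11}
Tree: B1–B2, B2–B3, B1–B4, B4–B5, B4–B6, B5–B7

Every vertex of G appears in some bag (union = {1, 2, 3, 4, 5, 6, 7, 8, 9, 10, 11}); every edge is covered by a bag; and for each vertex v the set of bags containing v is connected in the bag tree. The decomposition is therefore valid. The largest bag has 5 vertices, so the width is 4.

Yes; width 4.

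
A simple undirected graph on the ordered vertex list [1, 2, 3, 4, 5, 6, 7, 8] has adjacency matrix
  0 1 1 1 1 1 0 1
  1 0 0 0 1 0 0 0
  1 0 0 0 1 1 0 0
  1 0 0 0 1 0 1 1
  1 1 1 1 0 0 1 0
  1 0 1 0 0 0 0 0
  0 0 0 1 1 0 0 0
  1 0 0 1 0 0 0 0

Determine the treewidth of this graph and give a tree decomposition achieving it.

The largest bag has 3 vertices, giving width 2; this decomposition certifies tw(G) ≤ 2. For the lower bound, the 3 vertices {1, 4, 8} are pairwise adjacent, and any tree decomposition puts a clique entirely inside one bag — forcing width ≥ 2. Hence tw(G) = 2 exactly.

Treewidth 2.
One such decomposition:
Bags: B1 = {1, 3, 5}  B2 = {1, 4, 5}  B3 = {4, 5, 7}  B4 = {1, 3, 6}  B5 = {1, 4, 8}  B6 = {1, 2, 5}
Tree: B1–B2, B2–B3, B1–B4, B2–B5, B2–B6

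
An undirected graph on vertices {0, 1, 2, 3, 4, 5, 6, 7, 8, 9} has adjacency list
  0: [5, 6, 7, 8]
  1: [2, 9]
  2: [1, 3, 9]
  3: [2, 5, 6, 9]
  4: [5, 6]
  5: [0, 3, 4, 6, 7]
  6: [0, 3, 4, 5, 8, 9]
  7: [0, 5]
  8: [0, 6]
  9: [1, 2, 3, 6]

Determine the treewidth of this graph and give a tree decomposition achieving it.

Treewidth 2.
One optimal decomposition is:
Bags: B1 = {3, 6, 9}  B2 = {3, 5, 6}  B3 = {4, 5, 6}  B4 = {2, 3, 9}  B5 = {0, 5, 6}  B6 = {0, 5, 7}  B7 = {0, 6, 8}  B8 = {1, 2, 9}
Tree: B1–B2, B2–B3, B1–B4, B2–B5, B5–B6, B5–B7, B4–B8

The largest bag has 3 vertices, giving width 2; this decomposition certifies tw(G) ≤ 2. Conversely, {1, 2, 9} is a clique of size 3, and the vertices of any clique must share a bag in every tree decomposition; so some bag has ≥ 3 vertices and tw(G) ≥ 2. Combining the bounds, tw(G) = 2.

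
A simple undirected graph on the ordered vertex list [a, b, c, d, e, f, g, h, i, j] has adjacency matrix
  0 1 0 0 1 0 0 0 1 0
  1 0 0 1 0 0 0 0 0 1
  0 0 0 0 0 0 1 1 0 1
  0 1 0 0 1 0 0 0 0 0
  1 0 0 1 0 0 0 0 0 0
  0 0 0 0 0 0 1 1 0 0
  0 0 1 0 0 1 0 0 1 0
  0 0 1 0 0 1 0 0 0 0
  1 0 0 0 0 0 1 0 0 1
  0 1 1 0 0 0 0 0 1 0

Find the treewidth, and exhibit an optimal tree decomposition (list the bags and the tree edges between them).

Treewidth 2.
Bags: B1 = {a, d, e}  B2 = {a, b, d}  B3 = {a, b, i}  B4 = {b, i, j}  B5 = {g, i, j}  B6 = {c, g, j}  B7 = {c, f, g}  B8 = {c, f, h}
Tree: B1–B2, B2–B3, B3–B4, B4–B5, B5–B6, B6–B7, B7–B8

Every bag has size at most 3, so the width is 3 − 1 = 2 and tw(G) ≤ 2. The edges e–d–b–a–e form a cycle, so G is not a tree and its treewidth is at least 2. Combining the bounds, tw(G) = 2.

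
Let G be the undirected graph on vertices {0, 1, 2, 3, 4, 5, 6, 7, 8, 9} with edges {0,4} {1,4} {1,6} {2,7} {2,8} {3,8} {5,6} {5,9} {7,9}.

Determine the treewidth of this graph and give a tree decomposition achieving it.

Each bag holds 2 vertices, so the decomposition has width 1, which upper-bounds the treewidth. Any graph with an edge has treewidth ≥ 1, and G has the edge 0–4. Therefore the treewidth is 1.

Treewidth 1.
One such decomposition:
Bags: B1 = {0, 4}  B2 = {1, 4}  B3 = {1, 6}  B4 = {5, 6}  B5 = {5, 9}  B6 = {7, 9}  B7 = {2, 7}  B8 = {2, 8}  B9 = {3, 8}
Tree: B1–B2, B2–B3, B3–B4, B4–B5, B5–B6, B6–B7, B7–B8, B8–B9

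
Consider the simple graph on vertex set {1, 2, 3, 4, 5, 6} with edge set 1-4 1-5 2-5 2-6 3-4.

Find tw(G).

1

A width-1 tree decomposition is:
Bags: B1 = {2, 6}  B2 = {2, 5}  B3 = {1, 5}  B4 = {1, 4}  B5 = {3, 4}
Tree: B1–B2, B2–B3, B3–B4, B4–B5
The largest bag has 2 vertices, giving width 1; this decomposition certifies tw(G) ≤ 1. Since G has at least one edge (e.g. 6–2), it is not an edgeless graph, so tw(G) ≥ 1. Hence tw(G) = 1 exactly.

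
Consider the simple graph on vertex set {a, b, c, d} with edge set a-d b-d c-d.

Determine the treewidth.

1

A width-1 tree decomposition is:
Bags: B1 = {c, d}  B2 = {a, d}  B3 = {b, d}
Tree: B1–B2, B1–B3
The largest bag has 2 vertices, giving width 1; this decomposition certifies tw(G) ≤ 1. Since G has at least one edge (e.g. d–c), it is not an edgeless graph, so tw(G) ≥ 1. Hence tw(G) = 1 exactly.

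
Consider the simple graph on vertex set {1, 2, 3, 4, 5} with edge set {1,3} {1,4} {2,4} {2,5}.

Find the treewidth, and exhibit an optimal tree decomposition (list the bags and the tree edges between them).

Each bag holds 2 vertices, so the decomposition has width 1, which upper-bounds the treewidth. G has an edge, so its treewidth is at least 1. Therefore the treewidth is 1.

Treewidth 1.
One such decomposition:
Bags: B1 = {1, 3}  B2 = {1, 4}  B3 = {2, 4}  B4 = {2, 5}
Tree: B1–B2, B2–B3, B3–B4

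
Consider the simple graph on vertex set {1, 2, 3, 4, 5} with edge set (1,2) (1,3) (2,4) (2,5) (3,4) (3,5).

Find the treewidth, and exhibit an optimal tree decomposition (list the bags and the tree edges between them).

Treewidth 2.
One optimal decomposition is:
Bags: B1 = {2, 3, 5}  B2 = {2, 3, 4}  B3 = {1, 2, 3}
Tree: B1–B2, B2–B3

Every bag has size at most 3, so the width is 3 − 1 = 2 and tw(G) ≤ 2. The edges 5–3–4–2–5 form a cycle, so G is not a tree and its treewidth is at least 2. Combining the bounds, tw(G) = 2.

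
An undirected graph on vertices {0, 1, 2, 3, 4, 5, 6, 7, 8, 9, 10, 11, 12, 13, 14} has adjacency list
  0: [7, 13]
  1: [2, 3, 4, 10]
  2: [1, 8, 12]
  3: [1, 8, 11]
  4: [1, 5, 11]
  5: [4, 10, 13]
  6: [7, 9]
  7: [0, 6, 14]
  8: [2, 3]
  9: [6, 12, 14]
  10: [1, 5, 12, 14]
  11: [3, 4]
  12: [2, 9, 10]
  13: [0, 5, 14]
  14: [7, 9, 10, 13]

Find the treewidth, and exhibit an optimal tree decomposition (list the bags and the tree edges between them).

Each bag holds 4 vertices, so the decomposition has width 3, which upper-bounds the treewidth. For the lower bound: the 4 vertex sets {3,8,11}, {4}, {1}, {2,5,10,12} are disjoint, each induces a connected subgraph, and every pair is joined by at least one edge of G. Contracting each set to a single vertex therefore yields K_{4} as a minor, and since treewidth is minor-monotone, tw(G) ≥ tw(K_{4}) = 3. The upper and lower bounds meet at 3, so that is the treewidth.

Treewidth 3.
One optimal decomposition is:
Bags: B1 = {3, 4, 8, 11}  B2 = {1, 3, 4, 8}  B3 = {1, 2, 4, 8}  B4 = {1, 2, 4, 5}  B5 = {1, 2, 5, 10}  B6 = {2, 5, 10, 12}  B7 = {5, 10, 12, 13}  B8 = {10, 12, 13, 14}  B9 = {9, 12, 13, 14}  B10 = {0, 9, 13, 14}  B11 = {0, 7, 9, 14}  B12 = {0, 6, 7, 9}
Tree: B1–B2, B2–B3, B3–B4, B4–B5, B5–B6, B6–B7, B7–B8, B8–B9, B9–B10, B10–B11, B11–B12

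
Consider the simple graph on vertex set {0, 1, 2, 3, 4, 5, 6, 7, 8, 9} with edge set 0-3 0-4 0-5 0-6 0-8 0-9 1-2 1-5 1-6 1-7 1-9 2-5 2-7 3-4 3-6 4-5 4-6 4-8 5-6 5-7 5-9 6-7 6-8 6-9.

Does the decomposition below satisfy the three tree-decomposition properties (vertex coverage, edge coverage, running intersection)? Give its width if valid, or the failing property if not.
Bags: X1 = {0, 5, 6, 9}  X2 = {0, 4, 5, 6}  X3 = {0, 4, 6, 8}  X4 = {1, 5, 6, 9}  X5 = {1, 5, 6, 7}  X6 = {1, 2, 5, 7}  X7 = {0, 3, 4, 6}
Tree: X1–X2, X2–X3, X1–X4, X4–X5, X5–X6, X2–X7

Vertex coverage: the bags together contain {0, 1, 2, 3, 4, 5, 6, 7, 8, 9}, the full vertex set. Edge coverage: each edge of G has both endpoints in at least one bag. Running intersection: for every vertex, the bags containing it form a connected subtree. All three properties hold, so this is a valid tree decomposition of width max|bag| − 1 = 3, and hence tw(G) ≤ 3.

Yes; width 3.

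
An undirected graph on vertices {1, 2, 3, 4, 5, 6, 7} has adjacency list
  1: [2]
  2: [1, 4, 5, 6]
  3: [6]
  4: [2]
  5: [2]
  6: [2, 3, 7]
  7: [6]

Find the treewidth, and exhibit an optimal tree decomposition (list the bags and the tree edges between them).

Every bag has size at most 2, so the width is 2 − 1 = 1 and tw(G) ≤ 1. Any graph with an edge has treewidth ≥ 1, and G has the edge 6–2. Therefore the treewidth is 1.

Treewidth 1.
Bags: B1 = {2, 6}  B2 = {2, 5}  B3 = {6, 7}  B4 = {1, 2}  B5 = {2, 4}  B6 = {3, 6}
Tree: B1–B2, B1–B3, B1–B4, B1–B5, B1–B6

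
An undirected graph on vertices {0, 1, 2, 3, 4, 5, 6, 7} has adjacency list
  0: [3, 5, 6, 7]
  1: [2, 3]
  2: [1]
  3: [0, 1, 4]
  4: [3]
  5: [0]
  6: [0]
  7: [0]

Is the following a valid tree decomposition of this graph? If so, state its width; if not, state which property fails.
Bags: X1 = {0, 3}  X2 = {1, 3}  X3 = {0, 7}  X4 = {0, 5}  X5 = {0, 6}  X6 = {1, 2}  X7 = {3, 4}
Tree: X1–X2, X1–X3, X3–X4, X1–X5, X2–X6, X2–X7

Vertex coverage: the bags together contain {0, 1, 2, 3, 4, 5, 6, 7}, the full vertex set. Edge coverage: each edge of G has both endpoints in at least one bag. Running intersection: for every vertex, the bags containing it form a connected subtree. All three properties hold, so this is a valid tree decomposition of width max|bag| − 1 = 1, and hence tw(G) ≤ 1.

Yes; width 1.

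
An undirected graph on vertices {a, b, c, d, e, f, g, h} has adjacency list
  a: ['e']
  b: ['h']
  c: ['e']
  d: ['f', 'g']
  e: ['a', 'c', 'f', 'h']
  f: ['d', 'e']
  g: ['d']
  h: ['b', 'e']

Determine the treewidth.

1

A width-1 tree decomposition is:
Bags: B1 = {a, e}  B2 = {c, e}  B3 = {e, h}  B4 = {e, f}  B5 = {d, f}  B6 = {d, g}  B7 = {b, h}
Tree: B1–B2, B1–B3, B3–B4, B4–B5, B5–B6, B3–B7
The largest bag has 2 vertices, giving width 1; this decomposition certifies tw(G) ≤ 1. Any graph with an edge has treewidth ≥ 1, and G has the edge a–e. Therefore the treewidth is 1.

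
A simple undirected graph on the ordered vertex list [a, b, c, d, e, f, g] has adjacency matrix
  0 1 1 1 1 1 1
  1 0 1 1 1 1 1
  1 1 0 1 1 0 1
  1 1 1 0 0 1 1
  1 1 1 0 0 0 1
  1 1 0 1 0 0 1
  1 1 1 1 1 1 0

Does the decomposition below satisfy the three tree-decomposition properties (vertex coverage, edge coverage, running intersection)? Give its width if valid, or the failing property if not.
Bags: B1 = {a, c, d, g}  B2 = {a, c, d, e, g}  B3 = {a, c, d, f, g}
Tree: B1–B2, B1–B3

A tree decomposition must satisfy three properties: every vertex lies in some bag; for every edge, both endpoints lie together in some bag; and for every vertex, the bags containing it form a connected subtree. Here vertex b appears in no bag, so the decomposition is invalid.

No — vertex b appears in no bag.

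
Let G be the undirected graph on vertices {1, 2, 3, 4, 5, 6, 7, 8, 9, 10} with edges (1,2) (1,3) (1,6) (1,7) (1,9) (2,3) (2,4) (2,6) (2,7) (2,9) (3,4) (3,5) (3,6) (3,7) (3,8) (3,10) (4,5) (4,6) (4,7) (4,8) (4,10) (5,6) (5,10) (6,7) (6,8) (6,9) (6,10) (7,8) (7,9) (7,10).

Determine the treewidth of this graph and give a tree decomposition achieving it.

Treewidth 4.
One optimal decomposition is:
Bags: B1 = {2, 3, 4, 6, 7}  B2 = {3, 4, 6, 7, 10}  B3 = {3, 4, 6, 7, 8}  B4 = {1, 2, 3, 6, 7}  B5 = {1, 2, 6, 7, 9}  B6 = {3, 4, 5, 6, 10}
Tree: B1–B2, B2–B3, B1–B4, B4–B5, B2–B6

Each bag holds 5 vertices, so the decomposition has width 4, which upper-bounds the treewidth. On the other hand G contains the 5-clique {1, 2, 6, 7, 9}. A clique must lie in a single bag of any decomposition, so no decomposition can have width below 4. Therefore the treewidth is 4.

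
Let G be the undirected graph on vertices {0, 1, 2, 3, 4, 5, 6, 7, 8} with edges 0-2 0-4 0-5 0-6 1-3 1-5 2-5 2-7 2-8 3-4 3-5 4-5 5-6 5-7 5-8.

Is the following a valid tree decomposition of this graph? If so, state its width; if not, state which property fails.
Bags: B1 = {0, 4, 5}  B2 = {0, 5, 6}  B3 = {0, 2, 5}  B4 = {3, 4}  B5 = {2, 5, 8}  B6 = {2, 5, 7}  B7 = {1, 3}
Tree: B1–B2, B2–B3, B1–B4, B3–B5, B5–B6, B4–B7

A tree decomposition must satisfy three properties: every vertex lies in some bag; for every edge, both endpoints lie together in some bag; and for every vertex, the bags containing it form a connected subtree. Here edge (5,3) lies in no bag, so the decomposition is invalid.

No — edge (5,3) lies in no bag.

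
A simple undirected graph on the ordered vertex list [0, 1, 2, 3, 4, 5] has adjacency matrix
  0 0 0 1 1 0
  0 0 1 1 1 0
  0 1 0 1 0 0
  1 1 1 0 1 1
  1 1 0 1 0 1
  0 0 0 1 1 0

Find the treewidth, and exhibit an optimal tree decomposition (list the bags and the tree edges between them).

Each bag holds 3 vertices, so the decomposition has width 2, which upper-bounds the treewidth. On the other hand G contains the 3-clique {1, 2, 3}. A clique must lie in a single bag of any decomposition, so no decomposition can have width below 2. Therefore the treewidth is 2.

Treewidth 2.
One such decomposition:
Bags: B1 = {1, 3, 4}  B2 = {1, 2, 3}  B3 = {0, 3, 4}  B4 = {3, 4, 5}
Tree: B1–B2, B1–B3, B3–B4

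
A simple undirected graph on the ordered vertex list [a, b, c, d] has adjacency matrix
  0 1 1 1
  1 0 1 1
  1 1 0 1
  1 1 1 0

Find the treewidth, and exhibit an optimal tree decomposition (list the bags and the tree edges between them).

Treewidth 3.
Bags: B1 = {a, b, c, d}
Tree: (single bag)

A single bag containing all 4 vertices is trivially a valid decomposition of width 3. Conversely, {a, b, c, d} is a clique of size 4, and the vertices of any clique must share a bag in every tree decomposition; so some bag has ≥ 4 vertices and tw(G) ≥ 3. Hence tw(G) = 3 exactly.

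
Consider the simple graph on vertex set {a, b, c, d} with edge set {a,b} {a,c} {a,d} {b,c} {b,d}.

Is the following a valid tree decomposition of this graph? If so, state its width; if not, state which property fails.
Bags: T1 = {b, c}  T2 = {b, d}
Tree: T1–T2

No — vertex a appears in no bag.

A tree decomposition must satisfy three properties: every vertex lies in some bag; for every edge, both endpoints lie together in some bag; and for every vertex, the bags containing it form a connected subtree. Here vertex a appears in no bag, so the decomposition is invalid.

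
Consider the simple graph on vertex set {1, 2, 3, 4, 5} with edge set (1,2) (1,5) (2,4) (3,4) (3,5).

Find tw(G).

2

A width-2 tree decomposition is:
Bags: B1 = {2, 3, 4}  B2 = {1, 2, 3}  B3 = {1, 3, 5}
Tree: B1–B2, B2–B3
Each bag holds 3 vertices, so the decomposition has width 2, which upper-bounds the treewidth. For the lower bound, G contains the cycle 3–4–2–1–5–3, so G is not a forest; only forests have treewidth ≤ 1, hence tw(G) ≥ 2. Hence tw(G) = 2 exactly.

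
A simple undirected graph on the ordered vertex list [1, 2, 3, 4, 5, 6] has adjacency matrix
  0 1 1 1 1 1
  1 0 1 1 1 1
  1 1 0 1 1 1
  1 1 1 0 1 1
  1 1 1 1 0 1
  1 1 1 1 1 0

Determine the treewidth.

A width-5 tree decomposition is:
Bags: B1 = {1, 2, 3, 4, 5, 6}
Tree: (single bag)
With just one bag of size 6, the width is 6 − 1 = 5, so tw(G) ≤ 5. Conversely, {1, 2, 3, 4, 5, 6} is a clique of size 6, and the vertices of any clique must share a bag in every tree decomposition; so some bag has ≥ 6 vertices and tw(G) ≥ 5. Therefore the treewidth is 5.

5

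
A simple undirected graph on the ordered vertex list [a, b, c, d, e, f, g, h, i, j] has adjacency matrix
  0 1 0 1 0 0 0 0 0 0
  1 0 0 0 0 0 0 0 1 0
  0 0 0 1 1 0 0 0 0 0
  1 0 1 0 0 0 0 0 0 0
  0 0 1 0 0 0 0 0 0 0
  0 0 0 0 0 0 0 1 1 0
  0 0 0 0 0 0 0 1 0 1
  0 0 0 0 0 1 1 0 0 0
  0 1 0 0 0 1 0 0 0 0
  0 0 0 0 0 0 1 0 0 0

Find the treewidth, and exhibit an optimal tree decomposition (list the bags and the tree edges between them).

Each bag holds 2 vertices, so the decomposition has width 1, which upper-bounds the treewidth. G has an edge, so its treewidth is at least 1. Hence tw(G) = 1 exactly.

Treewidth 1.
One optimal decomposition is:
Bags: B1 = {g, j}  B2 = {g, h}  B3 = {f, h}  B4 = {f, i}  B5 = {b, i}  B6 = {a, b}  B7 = {a, d}  B8 = {c, d}  B9 = {c, e}
Tree: B1–B2, B2–B3, B3–B4, B4–B5, B5–B6, B6–B7, B7–B8, B8–B9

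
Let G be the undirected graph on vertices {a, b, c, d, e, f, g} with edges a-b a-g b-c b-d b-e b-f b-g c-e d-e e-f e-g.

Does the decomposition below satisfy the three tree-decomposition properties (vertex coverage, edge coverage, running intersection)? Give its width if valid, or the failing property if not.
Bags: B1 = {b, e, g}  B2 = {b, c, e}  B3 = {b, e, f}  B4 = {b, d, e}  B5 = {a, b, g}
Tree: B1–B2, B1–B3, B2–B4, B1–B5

Checking the three conditions: (i) the bags cover all of {a, b, c, d, e, f, g}; (ii) for each edge, some bag contains both endpoints; (iii) the bags containing any fixed vertex form a subtree. All hold, so the decomposition is valid with width 3 − 1 = 2.

Yes; width 2.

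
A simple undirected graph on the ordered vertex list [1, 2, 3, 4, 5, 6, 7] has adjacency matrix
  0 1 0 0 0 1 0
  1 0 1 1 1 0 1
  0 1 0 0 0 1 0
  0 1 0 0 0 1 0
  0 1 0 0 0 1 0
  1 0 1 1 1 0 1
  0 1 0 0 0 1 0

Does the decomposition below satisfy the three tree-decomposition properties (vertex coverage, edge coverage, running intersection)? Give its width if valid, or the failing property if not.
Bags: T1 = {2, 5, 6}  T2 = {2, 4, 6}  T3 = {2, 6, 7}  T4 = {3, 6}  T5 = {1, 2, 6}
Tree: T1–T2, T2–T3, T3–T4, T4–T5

A tree decomposition must satisfy three properties: every vertex lies in some bag; for every edge, both endpoints lie together in some bag; and for every vertex, the bags containing it form a connected subtree. Here edge (2,3) lies in no bag, so the decomposition is invalid.

No — edge (2,3) lies in no bag.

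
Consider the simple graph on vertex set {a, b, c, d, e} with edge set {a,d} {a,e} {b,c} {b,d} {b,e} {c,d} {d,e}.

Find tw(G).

2

A width-2 tree decomposition is:
Bags: B1 = {b, d, e}  B2 = {b, c, d}  B3 = {a, d, e}
Tree: B1–B2, B1–B3
Every bag has size at most 3, so the width is 3 − 1 = 2 and tw(G) ≤ 2. For the lower bound, the 3 vertices {a, d, e} are pairwise adjacent, and any tree decomposition puts a clique entirely inside one bag — forcing width ≥ 2. Therefore the treewidth is 2.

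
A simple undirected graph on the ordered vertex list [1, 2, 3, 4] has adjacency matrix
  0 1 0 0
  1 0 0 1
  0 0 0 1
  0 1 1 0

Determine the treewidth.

1

A width-1 tree decomposition is:
Bags: B1 = {3, 4}  B2 = {2, 4}  B3 = {1, 2}
Tree: B1–B2, B2–B3
Every bag has size at most 2, so the width is 2 − 1 = 1 and tw(G) ≤ 1. G has an edge, so its treewidth is at least 1. Hence tw(G) = 1 exactly.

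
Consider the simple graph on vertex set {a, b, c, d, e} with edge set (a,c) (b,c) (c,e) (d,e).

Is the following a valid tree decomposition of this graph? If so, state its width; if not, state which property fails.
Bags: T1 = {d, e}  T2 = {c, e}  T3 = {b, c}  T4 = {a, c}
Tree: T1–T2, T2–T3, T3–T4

Vertex coverage: the bags together contain {a, b, c, d, e}, the full vertex set. Edge coverage: each edge of G has both endpoints in at least one bag. Running intersection: for every vertex, the bags containing it form a connected subtree. All three properties hold, so this is a valid tree decomposition of width max|bag| − 1 = 1, and hence tw(G) ≤ 1.

Yes; width 1.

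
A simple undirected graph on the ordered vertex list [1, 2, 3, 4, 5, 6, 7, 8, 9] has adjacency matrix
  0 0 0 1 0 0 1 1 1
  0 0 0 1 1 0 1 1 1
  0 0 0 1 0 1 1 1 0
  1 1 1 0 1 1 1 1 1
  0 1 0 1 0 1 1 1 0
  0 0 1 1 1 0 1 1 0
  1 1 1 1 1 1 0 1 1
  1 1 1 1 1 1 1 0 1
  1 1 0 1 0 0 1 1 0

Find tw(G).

A width-4 tree decomposition is:
Bags: B1 = {2, 4, 5, 7, 8}  B2 = {2, 4, 7, 8, 9}  B3 = {4, 5, 6, 7, 8}  B4 = {3, 4, 6, 7, 8}  B5 = {1, 4, 7, 8, 9}
Tree: B1–B2, B1–B3, B3–B4, B2–B5
The largest bag has 5 vertices, giving width 4; this decomposition certifies tw(G) ≤ 4. On the other hand G contains the 5-clique {1, 4, 7, 8, 9}. A clique must lie in a single bag of any decomposition, so no decomposition can have width below 4. Combining the bounds, tw(G) = 4.

4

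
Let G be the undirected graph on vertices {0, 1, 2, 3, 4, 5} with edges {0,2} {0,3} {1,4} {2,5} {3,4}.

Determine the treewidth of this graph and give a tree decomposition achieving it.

Every bag has size at most 2, so the width is 2 − 1 = 1 and tw(G) ≤ 1. G has an edge, so its treewidth is at least 1. Therefore the treewidth is 1.

Treewidth 1.
One optimal decomposition is:
Bags: B1 = {1, 4}  B2 = {3, 4}  B3 = {0, 3}  B4 = {0, 2}  B5 = {2, 5}
Tree: B1–B2, B2–B3, B3–B4, B4–B5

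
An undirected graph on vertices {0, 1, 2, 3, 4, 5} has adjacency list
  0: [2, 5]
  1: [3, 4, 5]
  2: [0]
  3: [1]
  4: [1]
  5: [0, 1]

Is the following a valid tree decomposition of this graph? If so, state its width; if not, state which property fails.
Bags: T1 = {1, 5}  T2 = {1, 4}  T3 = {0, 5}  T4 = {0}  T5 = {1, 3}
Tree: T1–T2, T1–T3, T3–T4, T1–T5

A tree decomposition must satisfy three properties: every vertex lies in some bag; for every edge, both endpoints lie together in some bag; and for every vertex, the bags containing it form a connected subtree. Here vertex 2 appears in no bag, so the decomposition is invalid.

No — vertex 2 appears in no bag.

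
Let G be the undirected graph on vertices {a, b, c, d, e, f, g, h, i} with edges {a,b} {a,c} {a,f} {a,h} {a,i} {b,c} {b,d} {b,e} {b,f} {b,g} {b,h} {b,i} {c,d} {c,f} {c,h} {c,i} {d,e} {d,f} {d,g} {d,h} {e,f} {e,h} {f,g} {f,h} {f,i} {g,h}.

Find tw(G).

4

A width-4 tree decomposition is:
Bags: B1 = {b, c, d, f, h}  B2 = {b, d, f, g, h}  B3 = {b, d, e, f, h}  B4 = {a, b, c, f, h}  B5 = {a, b, c, f, i}
Tree: B1–B2, B2–B3, B1–B4, B4–B5
Each bag holds 5 vertices, so the decomposition has width 4, which upper-bounds the treewidth. Conversely, {b, d, f, g, h} is a clique of size 5, and the vertices of any clique must share a bag in every tree decomposition; so some bag has ≥ 5 vertices and tw(G) ≥ 4. Hence tw(G) = 4 exactly.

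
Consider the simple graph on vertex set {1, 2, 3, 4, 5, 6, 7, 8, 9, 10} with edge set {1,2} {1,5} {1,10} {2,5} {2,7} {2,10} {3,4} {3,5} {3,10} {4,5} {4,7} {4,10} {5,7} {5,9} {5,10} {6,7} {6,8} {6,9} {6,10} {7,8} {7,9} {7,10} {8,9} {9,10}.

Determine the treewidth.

3

A width-3 tree decomposition is:
Bags: B1 = {4, 5, 7, 10}  B2 = {5, 7, 9, 10}  B3 = {6, 7, 9, 10}  B4 = {2, 5, 7, 10}  B5 = {1, 2, 5, 10}  B6 = {3, 4, 5, 10}  B7 = {6, 7, 8, 9}
Tree: B1–B2, B2–B3, B2–B4, B4–B5, B1–B6, B3–B7
Every bag has size at most 4, so the width is 4 − 1 = 3 and tw(G) ≤ 3. Conversely, {6, 7, 8, 9} is a clique of size 4, and the vertices of any clique must share a bag in every tree decomposition; so some bag has ≥ 4 vertices and tw(G) ≥ 3. Hence tw(G) = 3 exactly.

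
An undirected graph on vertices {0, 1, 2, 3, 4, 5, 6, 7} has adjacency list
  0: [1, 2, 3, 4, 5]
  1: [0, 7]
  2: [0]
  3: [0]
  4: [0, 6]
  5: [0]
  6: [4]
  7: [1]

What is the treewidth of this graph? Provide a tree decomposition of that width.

The largest bag has 2 vertices, giving width 1; this decomposition certifies tw(G) ≤ 1. G has an edge, so its treewidth is at least 1. Therefore the treewidth is 1.

Treewidth 1.
One such decomposition:
Bags: B1 = {0, 1}  B2 = {0, 4}  B3 = {4, 6}  B4 = {0, 5}  B5 = {0, 3}  B6 = {0, 2}  B7 = {1, 7}
Tree: B1–B2, B2–B3, B2–B4, B4–B5, B1–B6, B1–B7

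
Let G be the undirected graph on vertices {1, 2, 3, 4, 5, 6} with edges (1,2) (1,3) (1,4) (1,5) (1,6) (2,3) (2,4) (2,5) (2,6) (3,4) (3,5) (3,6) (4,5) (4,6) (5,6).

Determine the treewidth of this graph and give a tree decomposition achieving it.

Treewidth 5.
Bags: B1 = {1, 2, 3, 4, 5, 6}
Tree: (single bag)

A single bag containing all 6 vertices is trivially a valid decomposition of width 5. On the other hand G contains the 6-clique {1, 2, 3, 4, 5, 6}. A clique must lie in a single bag of any decomposition, so no decomposition can have width below 5. Therefore the treewidth is 5.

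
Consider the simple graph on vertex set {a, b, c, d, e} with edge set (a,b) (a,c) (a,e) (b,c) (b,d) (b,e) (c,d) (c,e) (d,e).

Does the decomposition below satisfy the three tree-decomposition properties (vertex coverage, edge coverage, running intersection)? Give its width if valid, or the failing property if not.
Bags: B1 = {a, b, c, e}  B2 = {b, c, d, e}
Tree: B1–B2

Yes; width 3.

Vertex coverage: the bags together contain {a, b, c, d, e}, the full vertex set. Edge coverage: each edge of G has both endpoints in at least one bag. Running intersection: for every vertex, the bags containing it form a connected subtree. All three properties hold, so this is a valid tree decomposition of width max|bag| − 1 = 3, and hence tw(G) ≤ 3.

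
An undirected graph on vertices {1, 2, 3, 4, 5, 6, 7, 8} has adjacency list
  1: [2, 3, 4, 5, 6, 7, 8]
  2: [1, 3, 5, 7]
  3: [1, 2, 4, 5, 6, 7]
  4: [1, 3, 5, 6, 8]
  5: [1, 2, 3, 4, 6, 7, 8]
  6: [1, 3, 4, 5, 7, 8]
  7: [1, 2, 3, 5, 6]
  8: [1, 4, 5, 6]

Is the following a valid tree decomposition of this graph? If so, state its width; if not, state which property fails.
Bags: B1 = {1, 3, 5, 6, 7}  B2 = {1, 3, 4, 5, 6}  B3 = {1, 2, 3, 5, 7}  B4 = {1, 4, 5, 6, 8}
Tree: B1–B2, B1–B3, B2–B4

Yes; width 4.

Every vertex of G appears in some bag (union = {1, 2, 3, 4, 5, 6, 7, 8}); every edge is covered by a bag; and for each vertex v the set of bags containing v is connected in the bag tree. The decomposition is therefore valid. The largest bag has 5 vertices, so the width is 4.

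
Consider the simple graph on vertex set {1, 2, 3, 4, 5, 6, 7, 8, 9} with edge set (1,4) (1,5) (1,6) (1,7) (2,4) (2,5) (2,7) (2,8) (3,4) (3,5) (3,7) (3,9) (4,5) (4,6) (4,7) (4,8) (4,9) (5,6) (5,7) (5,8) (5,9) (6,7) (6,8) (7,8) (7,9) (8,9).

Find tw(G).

4

A width-4 tree decomposition is:
Bags: B1 = {2, 4, 5, 7, 8}  B2 = {4, 5, 7, 8, 9}  B3 = {3, 4, 5, 7, 9}  B4 = {4, 5, 6, 7, 8}  B5 = {1, 4, 5, 6, 7}
Tree: B1–B2, B2–B3, B2–B4, B4–B5
Every bag has size at most 5, so the width is 5 − 1 = 4 and tw(G) ≤ 4. Conversely, {4, 5, 7, 8, 9} is a clique of size 5, and the vertices of any clique must share a bag in every tree decomposition; so some bag has ≥ 5 vertices and tw(G) ≥ 4. Therefore the treewidth is 4.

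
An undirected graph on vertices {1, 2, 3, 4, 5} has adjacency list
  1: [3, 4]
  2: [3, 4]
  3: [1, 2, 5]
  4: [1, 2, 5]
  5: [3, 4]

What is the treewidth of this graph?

A width-2 tree decomposition is:
Bags: B1 = {1, 3, 4}  B2 = {3, 4, 5}  B3 = {2, 3, 4}
Tree: B1–B2, B2–B3
The largest bag has 3 vertices, giving width 2; this decomposition certifies tw(G) ≤ 2. For the lower bound, G contains the cycle 1–3–5–4–1, so G is not a forest; only forests have treewidth ≤ 1, hence tw(G) ≥ 2. Therefore the treewidth is 2.

2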